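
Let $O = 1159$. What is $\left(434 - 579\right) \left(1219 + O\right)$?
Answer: $-344810$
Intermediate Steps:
$\left(434 - 579\right) \left(1219 + O\right) = \left(434 - 579\right) \left(1219 + 1159\right) = \left(-145\right) 2378 = -344810$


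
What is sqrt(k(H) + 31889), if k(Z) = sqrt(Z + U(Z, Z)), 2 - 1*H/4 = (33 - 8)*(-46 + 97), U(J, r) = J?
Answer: sqrt(31889 + 2*I*sqrt(2546)) ≈ 178.58 + 0.2826*I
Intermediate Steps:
H = -5092 (H = 8 - 4*(33 - 8)*(-46 + 97) = 8 - 100*51 = 8 - 4*1275 = 8 - 5100 = -5092)
k(Z) = sqrt(2)*sqrt(Z) (k(Z) = sqrt(Z + Z) = sqrt(2*Z) = sqrt(2)*sqrt(Z))
sqrt(k(H) + 31889) = sqrt(sqrt(2)*sqrt(-5092) + 31889) = sqrt(sqrt(2)*(2*I*sqrt(1273)) + 31889) = sqrt(2*I*sqrt(2546) + 31889) = sqrt(31889 + 2*I*sqrt(2546))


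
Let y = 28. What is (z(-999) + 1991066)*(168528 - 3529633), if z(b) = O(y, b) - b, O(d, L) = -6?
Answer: -6695519465195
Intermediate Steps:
z(b) = -6 - b
(z(-999) + 1991066)*(168528 - 3529633) = ((-6 - 1*(-999)) + 1991066)*(168528 - 3529633) = ((-6 + 999) + 1991066)*(-3361105) = (993 + 1991066)*(-3361105) = 1992059*(-3361105) = -6695519465195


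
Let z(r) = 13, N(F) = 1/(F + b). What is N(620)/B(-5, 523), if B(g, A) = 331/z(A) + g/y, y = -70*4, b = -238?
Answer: 364/3542859 ≈ 0.00010274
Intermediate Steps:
N(F) = 1/(-238 + F) (N(F) = 1/(F - 238) = 1/(-238 + F))
y = -280
B(g, A) = 331/13 - g/280 (B(g, A) = 331/13 + g/(-280) = 331*(1/13) + g*(-1/280) = 331/13 - g/280)
N(620)/B(-5, 523) = 1/((-238 + 620)*(331/13 - 1/280*(-5))) = 1/(382*(331/13 + 1/56)) = 1/(382*(18549/728)) = (1/382)*(728/18549) = 364/3542859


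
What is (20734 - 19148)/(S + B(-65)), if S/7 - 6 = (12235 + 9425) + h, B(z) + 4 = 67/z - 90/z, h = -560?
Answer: 103090/9602993 ≈ 0.010735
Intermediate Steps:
B(z) = -4 - 23/z (B(z) = -4 + (67/z - 90/z) = -4 - 23/z)
S = 147742 (S = 42 + 7*((12235 + 9425) - 560) = 42 + 7*(21660 - 560) = 42 + 7*21100 = 42 + 147700 = 147742)
(20734 - 19148)/(S + B(-65)) = (20734 - 19148)/(147742 + (-4 - 23/(-65))) = 1586/(147742 + (-4 - 23*(-1/65))) = 1586/(147742 + (-4 + 23/65)) = 1586/(147742 - 237/65) = 1586/(9602993/65) = 1586*(65/9602993) = 103090/9602993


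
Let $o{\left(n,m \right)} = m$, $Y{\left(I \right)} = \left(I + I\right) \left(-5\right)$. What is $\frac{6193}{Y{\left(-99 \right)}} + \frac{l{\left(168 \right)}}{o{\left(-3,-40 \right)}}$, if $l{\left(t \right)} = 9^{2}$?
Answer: $\frac{1523}{360} \approx 4.2306$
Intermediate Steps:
$l{\left(t \right)} = 81$
$Y{\left(I \right)} = - 10 I$ ($Y{\left(I \right)} = 2 I \left(-5\right) = - 10 I$)
$\frac{6193}{Y{\left(-99 \right)}} + \frac{l{\left(168 \right)}}{o{\left(-3,-40 \right)}} = \frac{6193}{\left(-10\right) \left(-99\right)} + \frac{81}{-40} = \frac{6193}{990} + 81 \left(- \frac{1}{40}\right) = 6193 \cdot \frac{1}{990} - \frac{81}{40} = \frac{563}{90} - \frac{81}{40} = \frac{1523}{360}$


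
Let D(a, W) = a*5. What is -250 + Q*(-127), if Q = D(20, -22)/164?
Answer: -13425/41 ≈ -327.44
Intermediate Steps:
D(a, W) = 5*a
Q = 25/41 (Q = (5*20)/164 = 100*(1/164) = 25/41 ≈ 0.60976)
-250 + Q*(-127) = -250 + (25/41)*(-127) = -250 - 3175/41 = -13425/41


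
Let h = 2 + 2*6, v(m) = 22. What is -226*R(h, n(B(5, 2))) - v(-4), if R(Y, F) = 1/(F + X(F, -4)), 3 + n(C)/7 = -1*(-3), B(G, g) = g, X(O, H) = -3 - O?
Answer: 160/3 ≈ 53.333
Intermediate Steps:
n(C) = 0 (n(C) = -21 + 7*(-1*(-3)) = -21 + 7*3 = -21 + 21 = 0)
h = 14 (h = 2 + 12 = 14)
R(Y, F) = -1/3 (R(Y, F) = 1/(F + (-3 - F)) = 1/(-3) = -1/3)
-226*R(h, n(B(5, 2))) - v(-4) = -226*(-1/3) - 1*22 = 226/3 - 22 = 160/3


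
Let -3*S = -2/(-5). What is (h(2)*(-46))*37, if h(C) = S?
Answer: 3404/15 ≈ 226.93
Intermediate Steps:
S = -2/15 (S = -(-2)/(3*(-5)) = -(-2)*(-1)/(3*5) = -1/3*2/5 = -2/15 ≈ -0.13333)
h(C) = -2/15
(h(2)*(-46))*37 = -2/15*(-46)*37 = (92/15)*37 = 3404/15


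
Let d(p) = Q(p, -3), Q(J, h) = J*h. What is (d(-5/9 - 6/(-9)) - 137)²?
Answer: 169744/9 ≈ 18860.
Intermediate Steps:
d(p) = -3*p (d(p) = p*(-3) = -3*p)
(d(-5/9 - 6/(-9)) - 137)² = (-3*(-5/9 - 6/(-9)) - 137)² = (-3*(-5*⅑ - 6*(-⅑)) - 137)² = (-3*(-5/9 + ⅔) - 137)² = (-3*⅑ - 137)² = (-⅓ - 137)² = (-412/3)² = 169744/9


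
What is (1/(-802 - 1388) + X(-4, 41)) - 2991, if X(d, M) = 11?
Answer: -6526201/2190 ≈ -2980.0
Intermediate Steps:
(1/(-802 - 1388) + X(-4, 41)) - 2991 = (1/(-802 - 1388) + 11) - 2991 = (1/(-2190) + 11) - 2991 = (-1/2190 + 11) - 2991 = 24089/2190 - 2991 = -6526201/2190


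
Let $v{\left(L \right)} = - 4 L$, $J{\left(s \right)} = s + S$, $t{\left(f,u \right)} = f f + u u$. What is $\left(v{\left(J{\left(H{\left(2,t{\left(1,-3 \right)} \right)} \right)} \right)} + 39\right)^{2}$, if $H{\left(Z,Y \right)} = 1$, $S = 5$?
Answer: $225$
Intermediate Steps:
$t{\left(f,u \right)} = f^{2} + u^{2}$
$J{\left(s \right)} = 5 + s$ ($J{\left(s \right)} = s + 5 = 5 + s$)
$\left(v{\left(J{\left(H{\left(2,t{\left(1,-3 \right)} \right)} \right)} \right)} + 39\right)^{2} = \left(- 4 \left(5 + 1\right) + 39\right)^{2} = \left(\left(-4\right) 6 + 39\right)^{2} = \left(-24 + 39\right)^{2} = 15^{2} = 225$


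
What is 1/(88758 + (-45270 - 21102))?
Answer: 1/22386 ≈ 4.4671e-5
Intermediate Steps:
1/(88758 + (-45270 - 21102)) = 1/(88758 - 66372) = 1/22386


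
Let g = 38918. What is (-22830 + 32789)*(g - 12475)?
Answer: 263345837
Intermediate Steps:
(-22830 + 32789)*(g - 12475) = (-22830 + 32789)*(38918 - 12475) = 9959*26443 = 263345837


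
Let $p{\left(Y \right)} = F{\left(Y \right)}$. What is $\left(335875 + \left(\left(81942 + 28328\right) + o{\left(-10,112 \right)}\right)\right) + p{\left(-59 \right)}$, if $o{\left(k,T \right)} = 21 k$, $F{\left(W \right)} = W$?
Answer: $445876$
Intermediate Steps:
$p{\left(Y \right)} = Y$
$\left(335875 + \left(\left(81942 + 28328\right) + o{\left(-10,112 \right)}\right)\right) + p{\left(-59 \right)} = \left(335875 + \left(\left(81942 + 28328\right) + 21 \left(-10\right)\right)\right) - 59 = \left(335875 + \left(110270 - 210\right)\right) - 59 = \left(335875 + 110060\right) - 59 = 445935 - 59 = 445876$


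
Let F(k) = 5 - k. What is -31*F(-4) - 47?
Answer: -326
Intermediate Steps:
-31*F(-4) - 47 = -31*(5 - 1*(-4)) - 47 = -31*(5 + 4) - 47 = -31*9 - 47 = -279 - 47 = -326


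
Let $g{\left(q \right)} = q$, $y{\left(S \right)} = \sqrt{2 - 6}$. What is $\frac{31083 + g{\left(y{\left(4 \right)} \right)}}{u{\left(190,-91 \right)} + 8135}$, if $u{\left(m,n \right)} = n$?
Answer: $\frac{31083}{8044} + \frac{i}{4022} \approx 3.8641 + 0.00024863 i$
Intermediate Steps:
$y{\left(S \right)} = 2 i$ ($y{\left(S \right)} = \sqrt{-4} = 2 i$)
$\frac{31083 + g{\left(y{\left(4 \right)} \right)}}{u{\left(190,-91 \right)} + 8135} = \frac{31083 + 2 i}{-91 + 8135} = \frac{31083 + 2 i}{8044} = \left(31083 + 2 i\right) \frac{1}{8044} = \frac{31083}{8044} + \frac{i}{4022}$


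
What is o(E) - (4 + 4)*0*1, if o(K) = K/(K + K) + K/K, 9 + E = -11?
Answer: 3/2 ≈ 1.5000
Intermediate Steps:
E = -20 (E = -9 - 11 = -20)
o(K) = 3/2 (o(K) = K/((2*K)) + 1 = K*(1/(2*K)) + 1 = 1/2 + 1 = 3/2)
o(E) - (4 + 4)*0*1 = 3/2 - (4 + 4)*0*1 = 3/2 - 8*0 = 3/2 - 1*0 = 3/2 + 0 = 3/2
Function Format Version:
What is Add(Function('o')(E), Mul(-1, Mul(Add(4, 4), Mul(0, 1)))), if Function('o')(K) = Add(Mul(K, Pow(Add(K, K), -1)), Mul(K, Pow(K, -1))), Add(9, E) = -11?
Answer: Rational(3, 2) ≈ 1.5000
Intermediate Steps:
E = -20 (E = Add(-9, -11) = -20)
Function('o')(K) = Rational(3, 2) (Function('o')(K) = Add(Mul(K, Pow(Mul(2, K), -1)), 1) = Add(Mul(K, Mul(Rational(1, 2), Pow(K, -1))), 1) = Add(Rational(1, 2), 1) = Rational(3, 2))
Add(Function('o')(E), Mul(-1, Mul(Add(4, 4), Mul(0, 1)))) = Add(Rational(3, 2), Mul(-1, Mul(Add(4, 4), Mul(0, 1)))) = Add(Rational(3, 2), Mul(-1, Mul(8, 0))) = Add(Rational(3, 2), Mul(-1, 0)) = Add(Rational(3, 2), 0) = Rational(3, 2)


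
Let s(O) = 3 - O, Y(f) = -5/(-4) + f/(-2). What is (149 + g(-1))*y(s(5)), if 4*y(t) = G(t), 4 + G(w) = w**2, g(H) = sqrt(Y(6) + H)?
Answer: 0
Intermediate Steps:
Y(f) = 5/4 - f/2 (Y(f) = -5*(-1/4) + f*(-1/2) = 5/4 - f/2)
g(H) = sqrt(-7/4 + H) (g(H) = sqrt((5/4 - 1/2*6) + H) = sqrt((5/4 - 3) + H) = sqrt(-7/4 + H))
G(w) = -4 + w**2
y(t) = -1 + t**2/4 (y(t) = (-4 + t**2)/4 = -1 + t**2/4)
(149 + g(-1))*y(s(5)) = (149 + sqrt(-7 + 4*(-1))/2)*(-1 + (3 - 1*5)**2/4) = (149 + sqrt(-7 - 4)/2)*(-1 + (3 - 5)**2/4) = (149 + sqrt(-11)/2)*(-1 + (1/4)*(-2)**2) = (149 + (I*sqrt(11))/2)*(-1 + (1/4)*4) = (149 + I*sqrt(11)/2)*(-1 + 1) = (149 + I*sqrt(11)/2)*0 = 0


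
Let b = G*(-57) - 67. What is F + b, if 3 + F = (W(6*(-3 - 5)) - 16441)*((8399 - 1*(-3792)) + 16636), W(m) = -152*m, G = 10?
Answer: -263623555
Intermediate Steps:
F = -263622918 (F = -3 + (-912*(-3 - 5) - 16441)*((8399 - 1*(-3792)) + 16636) = -3 + (-912*(-8) - 16441)*((8399 + 3792) + 16636) = -3 + (-152*(-48) - 16441)*(12191 + 16636) = -3 + (7296 - 16441)*28827 = -3 - 9145*28827 = -3 - 263622915 = -263622918)
b = -637 (b = 10*(-57) - 67 = -570 - 67 = -637)
F + b = -263622918 - 637 = -263623555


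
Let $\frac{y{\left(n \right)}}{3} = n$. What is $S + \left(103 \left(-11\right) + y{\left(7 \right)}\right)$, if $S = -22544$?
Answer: $-23656$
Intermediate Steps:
$y{\left(n \right)} = 3 n$
$S + \left(103 \left(-11\right) + y{\left(7 \right)}\right) = -22544 + \left(103 \left(-11\right) + 3 \cdot 7\right) = -22544 + \left(-1133 + 21\right) = -22544 - 1112 = -23656$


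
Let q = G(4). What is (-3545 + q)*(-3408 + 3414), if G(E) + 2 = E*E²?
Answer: -20898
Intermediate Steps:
G(E) = -2 + E³ (G(E) = -2 + E*E² = -2 + E³)
q = 62 (q = -2 + 4³ = -2 + 64 = 62)
(-3545 + q)*(-3408 + 3414) = (-3545 + 62)*(-3408 + 3414) = -3483*6 = -20898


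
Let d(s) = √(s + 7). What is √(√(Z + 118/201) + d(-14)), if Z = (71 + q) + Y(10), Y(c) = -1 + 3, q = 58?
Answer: √(201*√5316249 + 40401*I*√7)/201 ≈ 3.4091 + 0.38805*I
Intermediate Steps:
d(s) = √(7 + s)
Y(c) = 2
Z = 131 (Z = (71 + 58) + 2 = 129 + 2 = 131)
√(√(Z + 118/201) + d(-14)) = √(√(131 + 118/201) + √(7 - 14)) = √(√(131 + 118*(1/201)) + √(-7)) = √(√(131 + 118/201) + I*√7) = √(√(26449/201) + I*√7) = √(√5316249/201 + I*√7)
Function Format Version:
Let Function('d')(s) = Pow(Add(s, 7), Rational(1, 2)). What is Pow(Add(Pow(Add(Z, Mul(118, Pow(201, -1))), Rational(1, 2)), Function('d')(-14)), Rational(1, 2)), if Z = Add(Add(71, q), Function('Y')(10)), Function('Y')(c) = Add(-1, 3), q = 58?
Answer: Mul(Rational(1, 201), Pow(Add(Mul(201, Pow(5316249, Rational(1, 2))), Mul(40401, I, Pow(7, Rational(1, 2)))), Rational(1, 2))) ≈ Add(3.4091, Mul(0.38805, I))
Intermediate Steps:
Function('d')(s) = Pow(Add(7, s), Rational(1, 2))
Function('Y')(c) = 2
Z = 131 (Z = Add(Add(71, 58), 2) = Add(129, 2) = 131)
Pow(Add(Pow(Add(Z, Mul(118, Pow(201, -1))), Rational(1, 2)), Function('d')(-14)), Rational(1, 2)) = Pow(Add(Pow(Add(131, Mul(118, Pow(201, -1))), Rational(1, 2)), Pow(Add(7, -14), Rational(1, 2))), Rational(1, 2)) = Pow(Add(Pow(Add(131, Mul(118, Rational(1, 201))), Rational(1, 2)), Pow(-7, Rational(1, 2))), Rational(1, 2)) = Pow(Add(Pow(Add(131, Rational(118, 201)), Rational(1, 2)), Mul(I, Pow(7, Rational(1, 2)))), Rational(1, 2)) = Pow(Add(Pow(Rational(26449, 201), Rational(1, 2)), Mul(I, Pow(7, Rational(1, 2)))), Rational(1, 2)) = Pow(Add(Mul(Rational(1, 201), Pow(5316249, Rational(1, 2))), Mul(I, Pow(7, Rational(1, 2)))), Rational(1, 2))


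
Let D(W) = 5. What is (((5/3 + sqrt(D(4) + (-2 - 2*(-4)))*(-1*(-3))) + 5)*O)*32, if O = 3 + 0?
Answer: 640 + 288*sqrt(11) ≈ 1595.2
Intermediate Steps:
O = 3
(((5/3 + sqrt(D(4) + (-2 - 2*(-4)))*(-1*(-3))) + 5)*O)*32 = (((5/3 + sqrt(5 + (-2 - 2*(-4)))*(-1*(-3))) + 5)*3)*32 = (((5*(1/3) + sqrt(5 + (-2 + 8))*3) + 5)*3)*32 = (((5/3 + sqrt(5 + 6)*3) + 5)*3)*32 = (((5/3 + sqrt(11)*3) + 5)*3)*32 = (((5/3 + 3*sqrt(11)) + 5)*3)*32 = ((20/3 + 3*sqrt(11))*3)*32 = (20 + 9*sqrt(11))*32 = 640 + 288*sqrt(11)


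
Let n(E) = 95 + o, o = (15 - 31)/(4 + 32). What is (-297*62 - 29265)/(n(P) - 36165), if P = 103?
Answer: 429111/324634 ≈ 1.3218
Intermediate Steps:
o = -4/9 (o = -16/36 = -16*1/36 = -4/9 ≈ -0.44444)
n(E) = 851/9 (n(E) = 95 - 4/9 = 851/9)
(-297*62 - 29265)/(n(P) - 36165) = (-297*62 - 29265)/(851/9 - 36165) = (-18414 - 29265)/(-324634/9) = -47679*(-9/324634) = 429111/324634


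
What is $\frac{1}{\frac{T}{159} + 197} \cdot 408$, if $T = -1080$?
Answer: $\frac{1272}{593} \approx 2.145$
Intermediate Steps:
$\frac{1}{\frac{T}{159} + 197} \cdot 408 = \frac{1}{- \frac{1080}{159} + 197} \cdot 408 = \frac{1}{\left(-1080\right) \frac{1}{159} + 197} \cdot 408 = \frac{1}{- \frac{360}{53} + 197} \cdot 408 = \frac{1}{\frac{10081}{53}} \cdot 408 = \frac{53}{10081} \cdot 408 = \frac{1272}{593}$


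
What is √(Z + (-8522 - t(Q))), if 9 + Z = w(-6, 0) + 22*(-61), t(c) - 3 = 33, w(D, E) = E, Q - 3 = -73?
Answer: 3*I*√1101 ≈ 99.544*I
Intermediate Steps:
Q = -70 (Q = 3 - 73 = -70)
t(c) = 36 (t(c) = 3 + 33 = 36)
Z = -1351 (Z = -9 + (0 + 22*(-61)) = -9 + (0 - 1342) = -9 - 1342 = -1351)
√(Z + (-8522 - t(Q))) = √(-1351 + (-8522 - 1*36)) = √(-1351 + (-8522 - 36)) = √(-1351 - 8558) = √(-9909) = 3*I*√1101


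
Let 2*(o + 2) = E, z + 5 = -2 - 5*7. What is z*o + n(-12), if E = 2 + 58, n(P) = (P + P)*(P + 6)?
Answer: -1032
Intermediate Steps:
z = -42 (z = -5 + (-2 - 5*7) = -5 + (-2 - 35) = -5 - 37 = -42)
n(P) = 2*P*(6 + P) (n(P) = (2*P)*(6 + P) = 2*P*(6 + P))
E = 60
o = 28 (o = -2 + (½)*60 = -2 + 30 = 28)
z*o + n(-12) = -42*28 + 2*(-12)*(6 - 12) = -1176 + 2*(-12)*(-6) = -1176 + 144 = -1032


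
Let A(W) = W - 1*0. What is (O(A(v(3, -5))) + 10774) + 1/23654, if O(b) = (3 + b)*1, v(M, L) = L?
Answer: 254800889/23654 ≈ 10772.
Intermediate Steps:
A(W) = W (A(W) = W + 0 = W)
O(b) = 3 + b
(O(A(v(3, -5))) + 10774) + 1/23654 = ((3 - 5) + 10774) + 1/23654 = (-2 + 10774) + 1/23654 = 10772 + 1/23654 = 254800889/23654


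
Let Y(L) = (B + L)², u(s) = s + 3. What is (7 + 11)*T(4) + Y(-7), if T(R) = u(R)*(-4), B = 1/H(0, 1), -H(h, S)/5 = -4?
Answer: -182279/400 ≈ -455.70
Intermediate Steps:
H(h, S) = 20 (H(h, S) = -5*(-4) = 20)
u(s) = 3 + s
B = 1/20 ≈ 0.050000
Y(L) = (1/20 + L)²
T(R) = -12 - 4*R (T(R) = (3 + R)*(-4) = -12 - 4*R)
(7 + 11)*T(4) + Y(-7) = (7 + 11)*(-12 - 4*4) + (1 + 20*(-7))²/400 = 18*(-12 - 16) + (1 - 140)²/400 = 18*(-28) + (1/400)*(-139)² = -504 + (1/400)*19321 = -504 + 19321/400 = -182279/400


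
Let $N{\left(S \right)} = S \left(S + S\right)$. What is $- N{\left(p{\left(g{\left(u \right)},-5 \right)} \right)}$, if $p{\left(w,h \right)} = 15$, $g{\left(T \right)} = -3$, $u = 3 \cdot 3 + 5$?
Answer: $-450$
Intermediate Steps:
$u = 14$ ($u = 9 + 5 = 14$)
$N{\left(S \right)} = 2 S^{2}$ ($N{\left(S \right)} = S 2 S = 2 S^{2}$)
$- N{\left(p{\left(g{\left(u \right)},-5 \right)} \right)} = - 2 \cdot 15^{2} = - 2 \cdot 225 = \left(-1\right) 450 = -450$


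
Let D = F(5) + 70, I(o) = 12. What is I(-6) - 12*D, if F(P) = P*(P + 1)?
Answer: -1188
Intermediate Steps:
F(P) = P*(1 + P)
D = 100 (D = 5*(1 + 5) + 70 = 5*6 + 70 = 30 + 70 = 100)
I(-6) - 12*D = 12 - 12*100 = 12 - 1200 = -1188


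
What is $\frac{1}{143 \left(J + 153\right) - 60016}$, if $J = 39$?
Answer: $- \frac{1}{32560} \approx -3.0713 \cdot 10^{-5}$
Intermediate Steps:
$\frac{1}{143 \left(J + 153\right) - 60016} = \frac{1}{143 \left(39 + 153\right) - 60016} = \frac{1}{143 \cdot 192 - 60016} = \frac{1}{27456 - 60016} = \frac{1}{-32560} = - \frac{1}{32560}$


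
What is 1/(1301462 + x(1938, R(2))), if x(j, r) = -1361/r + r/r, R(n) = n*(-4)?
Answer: 8/10413065 ≈ 7.6827e-7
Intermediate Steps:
R(n) = -4*n
x(j, r) = 1 - 1361/r (x(j, r) = -1361/r + 1 = 1 - 1361/r)
1/(1301462 + x(1938, R(2))) = 1/(1301462 + (-1361 - 4*2)/((-4*2))) = 1/(1301462 + (-1361 - 8)/(-8)) = 1/(1301462 - ⅛*(-1369)) = 1/(1301462 + 1369/8) = 1/(10413065/8) = 8/10413065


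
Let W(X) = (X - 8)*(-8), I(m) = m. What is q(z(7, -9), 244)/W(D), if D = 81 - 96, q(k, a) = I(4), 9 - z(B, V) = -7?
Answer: 1/46 ≈ 0.021739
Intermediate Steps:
z(B, V) = 16 (z(B, V) = 9 - 1*(-7) = 9 + 7 = 16)
q(k, a) = 4
D = -15
W(X) = 64 - 8*X (W(X) = (-8 + X)*(-8) = 64 - 8*X)
q(z(7, -9), 244)/W(D) = 4/(64 - 8*(-15)) = 4/(64 + 120) = 4/184 = 4*(1/184) = 1/46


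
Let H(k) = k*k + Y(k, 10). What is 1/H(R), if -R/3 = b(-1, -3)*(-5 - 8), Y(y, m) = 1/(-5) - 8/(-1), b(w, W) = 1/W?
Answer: 5/884 ≈ 0.0056561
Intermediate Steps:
Y(y, m) = 39/5 (Y(y, m) = 1*(-⅕) - 8*(-1) = -⅕ + 8 = 39/5)
R = -13 (R = -3*(-5 - 8)/(-3) = -(-1)*(-13) = -3*13/3 = -13)
H(k) = 39/5 + k² (H(k) = k*k + 39/5 = k² + 39/5 = 39/5 + k²)
1/H(R) = 1/(39/5 + (-13)²) = 1/(39/5 + 169) = 1/(884/5) = 5/884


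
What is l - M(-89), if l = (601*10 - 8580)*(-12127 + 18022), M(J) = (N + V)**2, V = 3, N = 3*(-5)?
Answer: -15150294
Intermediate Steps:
N = -15
M(J) = 144 (M(J) = (-15 + 3)**2 = (-12)**2 = 144)
l = -15150150 (l = (6010 - 8580)*5895 = -2570*5895 = -15150150)
l - M(-89) = -15150150 - 1*144 = -15150150 - 144 = -15150294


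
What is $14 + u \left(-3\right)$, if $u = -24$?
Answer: $86$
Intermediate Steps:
$14 + u \left(-3\right) = 14 - -72 = 14 + 72 = 86$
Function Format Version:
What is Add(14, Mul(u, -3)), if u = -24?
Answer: 86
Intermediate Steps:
Add(14, Mul(u, -3)) = Add(14, Mul(-24, -3)) = Add(14, 72) = 86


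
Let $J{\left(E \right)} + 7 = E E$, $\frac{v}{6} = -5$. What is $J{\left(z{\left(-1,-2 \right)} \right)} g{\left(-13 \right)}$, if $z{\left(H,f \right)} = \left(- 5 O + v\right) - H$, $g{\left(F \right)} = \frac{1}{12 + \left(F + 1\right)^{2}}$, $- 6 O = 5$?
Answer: $\frac{21949}{5616} \approx 3.9083$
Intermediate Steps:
$O = - \frac{5}{6}$ ($O = \left(- \frac{1}{6}\right) 5 = - \frac{5}{6} \approx -0.83333$)
$v = -30$ ($v = 6 \left(-5\right) = -30$)
$g{\left(F \right)} = \frac{1}{12 + \left(1 + F\right)^{2}}$
$z{\left(H,f \right)} = - \frac{155}{6} - H$ ($z{\left(H,f \right)} = \left(\left(-5\right) \left(- \frac{5}{6}\right) - 30\right) - H = \left(\frac{25}{6} - 30\right) - H = - \frac{155}{6} - H$)
$J{\left(E \right)} = -7 + E^{2}$ ($J{\left(E \right)} = -7 + E E = -7 + E^{2}$)
$J{\left(z{\left(-1,-2 \right)} \right)} g{\left(-13 \right)} = \frac{-7 + \left(- \frac{155}{6} - -1\right)^{2}}{12 + \left(1 - 13\right)^{2}} = \frac{-7 + \left(- \frac{155}{6} + 1\right)^{2}}{12 + \left(-12\right)^{2}} = \frac{-7 + \left(- \frac{149}{6}\right)^{2}}{12 + 144} = \frac{-7 + \frac{22201}{36}}{156} = \frac{21949}{36} \cdot \frac{1}{156} = \frac{21949}{5616}$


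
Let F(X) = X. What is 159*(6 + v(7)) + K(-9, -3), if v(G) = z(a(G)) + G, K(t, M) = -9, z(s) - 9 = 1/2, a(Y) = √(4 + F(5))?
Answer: 7137/2 ≈ 3568.5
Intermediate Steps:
a(Y) = 3 (a(Y) = √(4 + 5) = √9 = 3)
z(s) = 19/2 (z(s) = 9 + 1/2 = 9 + ½ = 19/2)
v(G) = 19/2 + G
159*(6 + v(7)) + K(-9, -3) = 159*(6 + (19/2 + 7)) - 9 = 159*(6 + 33/2) - 9 = 159*(45/2) - 9 = 7155/2 - 9 = 7137/2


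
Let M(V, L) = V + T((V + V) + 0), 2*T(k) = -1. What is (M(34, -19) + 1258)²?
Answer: 6671889/4 ≈ 1.6680e+6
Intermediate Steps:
T(k) = -½ (T(k) = (½)*(-1) = -½)
M(V, L) = -½ + V (M(V, L) = V - ½ = -½ + V)
(M(34, -19) + 1258)² = ((-½ + 34) + 1258)² = (67/2 + 1258)² = (2583/2)² = 6671889/4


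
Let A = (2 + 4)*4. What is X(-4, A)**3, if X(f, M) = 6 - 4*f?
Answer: 10648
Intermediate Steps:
A = 24 (A = 6*4 = 24)
X(-4, A)**3 = (6 - 4*(-4))**3 = (6 + 16)**3 = 22**3 = 10648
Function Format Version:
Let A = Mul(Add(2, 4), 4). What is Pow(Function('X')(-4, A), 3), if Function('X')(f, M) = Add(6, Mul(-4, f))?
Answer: 10648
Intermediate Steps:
A = 24 (A = Mul(6, 4) = 24)
Pow(Function('X')(-4, A), 3) = Pow(Add(6, Mul(-4, -4)), 3) = Pow(Add(6, 16), 3) = Pow(22, 3) = 10648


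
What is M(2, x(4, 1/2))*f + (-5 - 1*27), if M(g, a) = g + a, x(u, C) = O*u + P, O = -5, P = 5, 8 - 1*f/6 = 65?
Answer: 4414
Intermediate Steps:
f = -342 (f = 48 - 6*65 = 48 - 390 = -342)
x(u, C) = 5 - 5*u (x(u, C) = -5*u + 5 = 5 - 5*u)
M(g, a) = a + g
M(2, x(4, 1/2))*f + (-5 - 1*27) = ((5 - 5*4) + 2)*(-342) + (-5 - 1*27) = ((5 - 20) + 2)*(-342) + (-5 - 27) = (-15 + 2)*(-342) - 32 = -13*(-342) - 32 = 4446 - 32 = 4414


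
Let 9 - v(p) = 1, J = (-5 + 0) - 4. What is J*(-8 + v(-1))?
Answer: 0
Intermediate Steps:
J = -9 (J = -5 - 4 = -9)
v(p) = 8 (v(p) = 9 - 1*1 = 9 - 1 = 8)
J*(-8 + v(-1)) = -9*(-8 + 8) = -9*0 = 0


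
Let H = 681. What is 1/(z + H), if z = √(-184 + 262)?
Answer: 227/154561 - √78/463683 ≈ 0.0014496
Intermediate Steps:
z = √78 ≈ 8.8318
1/(z + H) = 1/(√78 + 681) = 1/(681 + √78)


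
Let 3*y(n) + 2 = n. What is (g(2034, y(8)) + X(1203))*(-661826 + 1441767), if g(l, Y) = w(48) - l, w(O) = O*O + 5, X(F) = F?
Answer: 1152752798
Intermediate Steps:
w(O) = 5 + O**2 (w(O) = O**2 + 5 = 5 + O**2)
y(n) = -2/3 + n/3
g(l, Y) = 2309 - l (g(l, Y) = (5 + 48**2) - l = (5 + 2304) - l = 2309 - l)
(g(2034, y(8)) + X(1203))*(-661826 + 1441767) = ((2309 - 1*2034) + 1203)*(-661826 + 1441767) = ((2309 - 2034) + 1203)*779941 = (275 + 1203)*779941 = 1478*779941 = 1152752798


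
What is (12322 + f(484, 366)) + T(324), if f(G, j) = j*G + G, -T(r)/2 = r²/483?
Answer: 30511966/161 ≈ 1.8952e+5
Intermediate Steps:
T(r) = -2*r²/483
f(G, j) = G + G*j (f(G, j) = G*j + G = G + G*j)
(12322 + f(484, 366)) + T(324) = (12322 + 484*(1 + 366)) - 2/483*324² = (12322 + 484*367) - 2/483*104976 = (12322 + 177628) - 69984/161 = 189950 - 69984/161 = 30511966/161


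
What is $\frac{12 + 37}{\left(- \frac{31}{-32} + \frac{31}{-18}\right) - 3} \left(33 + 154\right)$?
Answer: $- \frac{2638944}{1081} \approx -2441.2$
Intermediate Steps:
$\frac{12 + 37}{\left(- \frac{31}{-32} + \frac{31}{-18}\right) - 3} \left(33 + 154\right) = \frac{49}{\left(\left(-31\right) \left(- \frac{1}{32}\right) + 31 \left(- \frac{1}{18}\right)\right) - 3} \cdot 187 = \frac{49}{\left(\frac{31}{32} - \frac{31}{18}\right) - 3} \cdot 187 = \frac{49}{- \frac{217}{288} - 3} \cdot 187 = \frac{49}{- \frac{1081}{288}} \cdot 187 = 49 \left(- \frac{288}{1081}\right) 187 = \left(- \frac{14112}{1081}\right) 187 = - \frac{2638944}{1081}$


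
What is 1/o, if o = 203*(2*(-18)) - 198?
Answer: -1/7506 ≈ -0.00013323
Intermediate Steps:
o = -7506 (o = 203*(-36) - 198 = -7308 - 198 = -7506)
1/o = 1/(-7506) = -1/7506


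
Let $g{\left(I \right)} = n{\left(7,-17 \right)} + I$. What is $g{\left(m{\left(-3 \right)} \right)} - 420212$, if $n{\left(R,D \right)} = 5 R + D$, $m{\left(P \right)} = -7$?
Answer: $-420201$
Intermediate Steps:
$n{\left(R,D \right)} = D + 5 R$
$g{\left(I \right)} = 18 + I$ ($g{\left(I \right)} = \left(-17 + 5 \cdot 7\right) + I = \left(-17 + 35\right) + I = 18 + I$)
$g{\left(m{\left(-3 \right)} \right)} - 420212 = \left(18 - 7\right) - 420212 = 11 - 420212 = -420201$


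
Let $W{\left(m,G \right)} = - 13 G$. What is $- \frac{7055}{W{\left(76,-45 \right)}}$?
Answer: $- \frac{1411}{117} \approx -12.06$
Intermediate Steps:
$- \frac{7055}{W{\left(76,-45 \right)}} = - \frac{7055}{\left(-13\right) \left(-45\right)} = - \frac{7055}{585} = \left(-7055\right) \frac{1}{585} = - \frac{1411}{117}$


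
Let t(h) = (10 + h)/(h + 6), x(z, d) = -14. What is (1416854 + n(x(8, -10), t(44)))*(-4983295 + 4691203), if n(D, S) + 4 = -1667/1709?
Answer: -707270103374436/1709 ≈ -4.1385e+11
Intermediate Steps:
t(h) = (10 + h)/(6 + h)
n(D, S) = -8503/1709 (n(D, S) = -4 - 1667/1709 = -8503/1709)
(1416854 + n(x(8, -10), t(44)))*(-4983295 + 4691203) = (1416854 - 8503/1709)*(-4983295 + 4691203) = (2421394983/1709)*(-292092) = -707270103374436/1709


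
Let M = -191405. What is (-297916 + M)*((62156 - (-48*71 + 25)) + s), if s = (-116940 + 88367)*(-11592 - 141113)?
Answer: -2135057012522784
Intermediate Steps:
s = 4363239965 (s = -28573*(-152705) = 4363239965)
(-297916 + M)*((62156 - (-48*71 + 25)) + s) = (-297916 - 191405)*((62156 - (-48*71 + 25)) + 4363239965) = -489321*((62156 - (-3408 + 25)) + 4363239965) = -489321*((62156 - 1*(-3383)) + 4363239965) = -489321*((62156 + 3383) + 4363239965) = -489321*(65539 + 4363239965) = -489321*4363305504 = -2135057012522784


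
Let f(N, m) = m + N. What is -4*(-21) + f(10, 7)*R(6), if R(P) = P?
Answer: 186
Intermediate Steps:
f(N, m) = N + m
-4*(-21) + f(10, 7)*R(6) = -4*(-21) + (10 + 7)*6 = 84 + 17*6 = 84 + 102 = 186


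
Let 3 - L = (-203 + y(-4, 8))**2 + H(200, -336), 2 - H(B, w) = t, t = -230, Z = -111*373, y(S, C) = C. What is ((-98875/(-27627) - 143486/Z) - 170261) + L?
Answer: -2148647583688/10304871 ≈ -2.0851e+5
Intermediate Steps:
Z = -41403
H(B, w) = 232 (H(B, w) = 2 - 1*(-230) = 2 + 230 = 232)
L = -38254 (L = 3 - ((-203 + 8)**2 + 232) = 3 - ((-195)**2 + 232) = 3 - (38025 + 232) = 3 - 1*38257 = 3 - 38257 = -38254)
((-98875/(-27627) - 143486/Z) - 170261) + L = ((-98875/(-27627) - 143486/(-41403)) - 170261) - 38254 = ((-98875*(-1/27627) - 143486*(-1/41403)) - 170261) - 38254 = ((98875/27627 + 3878/1119) - 170261) - 38254 = (72592877/10304871 - 170261) - 38254 = -1754445048454/10304871 - 38254 = -2148647583688/10304871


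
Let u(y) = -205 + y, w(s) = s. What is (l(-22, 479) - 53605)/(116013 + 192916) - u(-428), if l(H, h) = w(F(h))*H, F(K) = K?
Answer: 195487914/308929 ≈ 632.79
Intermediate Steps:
l(H, h) = H*h (l(H, h) = h*H = H*h)
(l(-22, 479) - 53605)/(116013 + 192916) - u(-428) = (-22*479 - 53605)/(116013 + 192916) - (-205 - 428) = (-10538 - 53605)/308929 - 1*(-633) = -64143*1/308929 + 633 = -64143/308929 + 633 = 195487914/308929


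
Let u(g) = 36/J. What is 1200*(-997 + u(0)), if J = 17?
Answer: -20295600/17 ≈ -1.1939e+6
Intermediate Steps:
u(g) = 36/17
1200*(-997 + u(0)) = 1200*(-997 + 36/17) = 1200*(-16913/17) = -20295600/17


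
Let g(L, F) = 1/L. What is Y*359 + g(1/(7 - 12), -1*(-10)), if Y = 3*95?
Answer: 102310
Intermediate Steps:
Y = 285
Y*359 + g(1/(7 - 12), -1*(-10)) = 285*359 + 1/(1/(7 - 12)) = 102315 + 1/(1/(-5)) = 102315 + 1/(-⅕) = 102315 - 5 = 102310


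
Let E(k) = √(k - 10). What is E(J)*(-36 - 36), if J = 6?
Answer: -144*I ≈ -144.0*I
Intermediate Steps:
E(k) = √(-10 + k)
E(J)*(-36 - 36) = √(-10 + 6)*(-36 - 36) = √(-4)*(-72) = (2*I)*(-72) = -144*I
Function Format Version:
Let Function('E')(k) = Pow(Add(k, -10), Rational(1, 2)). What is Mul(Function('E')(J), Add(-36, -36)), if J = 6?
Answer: Mul(-144, I) ≈ Mul(-144.00, I)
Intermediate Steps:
Function('E')(k) = Pow(Add(-10, k), Rational(1, 2))
Mul(Function('E')(J), Add(-36, -36)) = Mul(Pow(Add(-10, 6), Rational(1, 2)), Add(-36, -36)) = Mul(Pow(-4, Rational(1, 2)), -72) = Mul(Mul(2, I), -72) = Mul(-144, I)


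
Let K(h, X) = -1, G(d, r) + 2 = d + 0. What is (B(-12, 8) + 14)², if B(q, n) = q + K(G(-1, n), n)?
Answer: 1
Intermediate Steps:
G(d, r) = -2 + d (G(d, r) = -2 + (d + 0) = -2 + d)
B(q, n) = -1 + q (B(q, n) = q - 1 = -1 + q)
(B(-12, 8) + 14)² = ((-1 - 12) + 14)² = (-13 + 14)² = 1² = 1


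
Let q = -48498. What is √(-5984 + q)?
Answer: I*√54482 ≈ 233.41*I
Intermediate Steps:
√(-5984 + q) = √(-5984 - 48498) = √(-54482) = I*√54482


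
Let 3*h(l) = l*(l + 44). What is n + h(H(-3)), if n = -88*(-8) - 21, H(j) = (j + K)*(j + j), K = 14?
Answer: 1167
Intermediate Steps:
H(j) = 2*j*(14 + j) (H(j) = (j + 14)*(j + j) = (14 + j)*(2*j) = 2*j*(14 + j))
h(l) = l*(44 + l)/3 (h(l) = (l*(l + 44))/3 = (l*(44 + l))/3 = l*(44 + l)/3)
n = 683 (n = 704 - 21 = 683)
n + h(H(-3)) = 683 + (2*(-3)*(14 - 3))*(44 + 2*(-3)*(14 - 3))/3 = 683 + (2*(-3)*11)*(44 + 2*(-3)*11)/3 = 683 + (1/3)*(-66)*(44 - 66) = 683 + (1/3)*(-66)*(-22) = 683 + 484 = 1167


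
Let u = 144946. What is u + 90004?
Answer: 234950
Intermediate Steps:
u + 90004 = 144946 + 90004 = 234950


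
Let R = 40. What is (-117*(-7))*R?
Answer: 32760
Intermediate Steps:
(-117*(-7))*R = -117*(-7)*40 = 819*40 = 32760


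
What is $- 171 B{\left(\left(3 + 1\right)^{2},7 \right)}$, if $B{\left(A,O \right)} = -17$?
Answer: $2907$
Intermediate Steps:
$- 171 B{\left(\left(3 + 1\right)^{2},7 \right)} = \left(-171\right) \left(-17\right) = 2907$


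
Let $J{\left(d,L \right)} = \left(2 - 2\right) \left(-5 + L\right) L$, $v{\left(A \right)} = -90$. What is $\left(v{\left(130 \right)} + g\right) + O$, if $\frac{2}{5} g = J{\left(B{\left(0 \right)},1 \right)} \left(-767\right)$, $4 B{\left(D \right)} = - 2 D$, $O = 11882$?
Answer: $11792$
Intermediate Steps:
$B{\left(D \right)} = - \frac{D}{2}$ ($B{\left(D \right)} = \frac{\left(-2\right) D}{4} = - \frac{D}{2}$)
$J{\left(d,L \right)} = 0$ ($J{\left(d,L \right)} = 0 \left(-5 + L\right) L = 0 L = 0$)
$g = 0$ ($g = \frac{5 \cdot 0 \left(-767\right)}{2} = \frac{5}{2} \cdot 0 = 0$)
$\left(v{\left(130 \right)} + g\right) + O = \left(-90 + 0\right) + 11882 = -90 + 11882 = 11792$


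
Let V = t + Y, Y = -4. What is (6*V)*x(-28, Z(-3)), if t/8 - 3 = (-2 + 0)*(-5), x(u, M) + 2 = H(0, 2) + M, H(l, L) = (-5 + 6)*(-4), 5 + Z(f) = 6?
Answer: -3000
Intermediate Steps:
Z(f) = 1 (Z(f) = -5 + 6 = 1)
H(l, L) = -4 (H(l, L) = 1*(-4) = -4)
x(u, M) = -6 + M (x(u, M) = -2 + (-4 + M) = -6 + M)
t = 104 (t = 24 + 8*((-2 + 0)*(-5)) = 24 + 8*(-2*(-5)) = 24 + 8*10 = 24 + 80 = 104)
V = 100 (V = 104 - 4 = 100)
(6*V)*x(-28, Z(-3)) = (6*100)*(-6 + 1) = 600*(-5) = -3000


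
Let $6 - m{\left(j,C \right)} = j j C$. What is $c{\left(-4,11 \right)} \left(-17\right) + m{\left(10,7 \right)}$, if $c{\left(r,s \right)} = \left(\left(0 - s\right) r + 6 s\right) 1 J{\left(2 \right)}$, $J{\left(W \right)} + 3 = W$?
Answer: $1176$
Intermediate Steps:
$J{\left(W \right)} = -3 + W$
$m{\left(j,C \right)} = 6 - C j^{2}$ ($m{\left(j,C \right)} = 6 - j j C = 6 - j C j = 6 - C j^{2}$)
$c{\left(r,s \right)} = - 6 s + r s$ ($c{\left(r,s \right)} = \left(\left(0 - s\right) r + 6 s\right) 1 \left(-3 + 2\right) = \left(- s r + 6 s\right) 1 \left(-1\right) = \left(- r s + 6 s\right) 1 \left(-1\right) = \left(6 s - r s\right) 1 \left(-1\right) = \left(6 s - r s\right) \left(-1\right) = - 6 s + r s$)
$c{\left(-4,11 \right)} \left(-17\right) + m{\left(10,7 \right)} = 11 \left(-6 - 4\right) \left(-17\right) + \left(6 - 7 \cdot 10^{2}\right) = 11 \left(-10\right) \left(-17\right) + \left(6 - 7 \cdot 100\right) = \left(-110\right) \left(-17\right) + \left(6 - 700\right) = 1870 - 694 = 1176$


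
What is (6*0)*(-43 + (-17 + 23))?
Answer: 0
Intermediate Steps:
(6*0)*(-43 + (-17 + 23)) = 0*(-43 + 6) = 0*(-37) = 0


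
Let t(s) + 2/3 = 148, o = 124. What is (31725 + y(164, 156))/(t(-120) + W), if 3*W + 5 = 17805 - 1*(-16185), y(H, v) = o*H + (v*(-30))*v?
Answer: -2034057/34427 ≈ -59.083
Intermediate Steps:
t(s) = 442/3 (t(s) = -2/3 + 148 = 442/3)
y(H, v) = -30*v**2 + 124*H (y(H, v) = 124*H + (v*(-30))*v = 124*H + (-30*v)*v = 124*H - 30*v**2 = -30*v**2 + 124*H)
W = 33985/3 (W = -5/3 + (17805 - 1*(-16185))/3 = -5/3 + (17805 + 16185)/3 = -5/3 + (1/3)*33990 = -5/3 + 11330 = 33985/3 ≈ 11328.)
(31725 + y(164, 156))/(t(-120) + W) = (31725 + (-30*156**2 + 124*164))/(442/3 + 33985/3) = (31725 + (-30*24336 + 20336))/(34427/3) = (31725 + (-730080 + 20336))*(3/34427) = (31725 - 709744)*(3/34427) = -678019*3/34427 = -2034057/34427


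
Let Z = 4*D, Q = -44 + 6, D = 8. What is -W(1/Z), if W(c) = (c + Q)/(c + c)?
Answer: 1215/2 ≈ 607.50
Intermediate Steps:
Q = -38
Z = 32 (Z = 4*8 = 32)
W(c) = (-38 + c)/(2*c) (W(c) = (c - 38)/(c + c) = (-38 + c)/((2*c)) = (-38 + c)*(1/(2*c)) = (-38 + c)/(2*c))
-W(1/Z) = -(-38 + 1/32)/(2*(1/32)) = -(-38 + 1/32)/(2*1/32) = -32*(-1215)/(2*32) = -1*(-1215/2) = 1215/2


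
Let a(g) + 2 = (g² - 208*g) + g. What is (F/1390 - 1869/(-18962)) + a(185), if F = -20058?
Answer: -53852089423/13178590 ≈ -4086.3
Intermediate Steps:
a(g) = -2 + g² - 207*g (a(g) = -2 + ((g² - 208*g) + g) = -2 + (g² - 207*g) = -2 + g² - 207*g)
(F/1390 - 1869/(-18962)) + a(185) = (-20058/1390 - 1869/(-18962)) + (-2 + 185² - 207*185) = (-20058*1/1390 - 1869*(-1/18962)) + (-2 + 34225 - 38295) = (-10029/695 + 1869/18962) - 4072 = -188870943/13178590 - 4072 = -53852089423/13178590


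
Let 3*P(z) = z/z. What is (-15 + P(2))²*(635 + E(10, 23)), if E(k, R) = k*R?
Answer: 1674640/9 ≈ 1.8607e+5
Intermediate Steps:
P(z) = ⅓ (P(z) = (z/z)/3 = (⅓)*1 = ⅓)
E(k, R) = R*k
(-15 + P(2))²*(635 + E(10, 23)) = (-15 + ⅓)²*(635 + 23*10) = (-44/3)²*(635 + 230) = (1936/9)*865 = 1674640/9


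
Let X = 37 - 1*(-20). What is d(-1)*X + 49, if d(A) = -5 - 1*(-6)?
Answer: 106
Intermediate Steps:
X = 57 (X = 37 + 20 = 57)
d(A) = 1 (d(A) = -5 + 6 = 1)
d(-1)*X + 49 = 1*57 + 49 = 57 + 49 = 106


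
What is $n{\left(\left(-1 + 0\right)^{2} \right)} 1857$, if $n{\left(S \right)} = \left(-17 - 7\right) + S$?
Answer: $-42711$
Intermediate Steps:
$n{\left(S \right)} = -24 + S$
$n{\left(\left(-1 + 0\right)^{2} \right)} 1857 = \left(-24 + \left(-1 + 0\right)^{2}\right) 1857 = \left(-24 + \left(-1\right)^{2}\right) 1857 = \left(-24 + 1\right) 1857 = \left(-23\right) 1857 = -42711$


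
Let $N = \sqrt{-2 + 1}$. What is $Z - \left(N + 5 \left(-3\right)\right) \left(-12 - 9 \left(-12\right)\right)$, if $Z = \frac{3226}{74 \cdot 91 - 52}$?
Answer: $\frac{4812653}{3341} - 96 i \approx 1440.5 - 96.0 i$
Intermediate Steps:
$N = i$ ($N = \sqrt{-1} = i \approx 1.0 i$)
$Z = \frac{1613}{3341}$ ($Z = \frac{3226}{6734 - 52} = \frac{3226}{6682} = 3226 \cdot \frac{1}{6682} = \frac{1613}{3341} \approx 0.48279$)
$Z - \left(N + 5 \left(-3\right)\right) \left(-12 - 9 \left(-12\right)\right) = \frac{1613}{3341} - \left(i + 5 \left(-3\right)\right) \left(-12 - 9 \left(-12\right)\right) = \frac{1613}{3341} - \left(i - 15\right) \left(-12 - -108\right) = \frac{1613}{3341} - \left(-15 + i\right) \left(-12 + 108\right) = \frac{1613}{3341} - \left(-15 + i\right) 96 = \frac{1613}{3341} - \left(-1440 + 96 i\right) = \frac{1613}{3341} + \left(1440 - 96 i\right) = \frac{4812653}{3341} - 96 i$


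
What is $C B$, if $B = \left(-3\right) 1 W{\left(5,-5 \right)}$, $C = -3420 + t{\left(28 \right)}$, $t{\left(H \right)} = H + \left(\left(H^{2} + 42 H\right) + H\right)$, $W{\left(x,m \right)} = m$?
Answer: $-21060$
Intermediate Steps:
$t{\left(H \right)} = H^{2} + 44 H$ ($t{\left(H \right)} = H + \left(H^{2} + 43 H\right) = H^{2} + 44 H$)
$C = -1404$ ($C = -3420 + 28 \left(44 + 28\right) = -3420 + 28 \cdot 72 = -3420 + 2016 = -1404$)
$B = 15$ ($B = \left(-3\right) 1 \left(-5\right) = \left(-3\right) \left(-5\right) = 15$)
$C B = \left(-1404\right) 15 = -21060$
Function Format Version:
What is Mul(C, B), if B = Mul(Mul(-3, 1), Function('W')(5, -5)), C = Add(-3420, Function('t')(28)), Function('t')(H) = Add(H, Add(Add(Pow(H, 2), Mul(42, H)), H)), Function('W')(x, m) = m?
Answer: -21060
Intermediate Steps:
Function('t')(H) = Add(Pow(H, 2), Mul(44, H)) (Function('t')(H) = Add(H, Add(Pow(H, 2), Mul(43, H))) = Add(Pow(H, 2), Mul(44, H)))
C = -1404 (C = Add(-3420, Mul(28, Add(44, 28))) = Add(-3420, Mul(28, 72)) = Add(-3420, 2016) = -1404)
B = 15 (B = Mul(Mul(-3, 1), -5) = Mul(-3, -5) = 15)
Mul(C, B) = Mul(-1404, 15) = -21060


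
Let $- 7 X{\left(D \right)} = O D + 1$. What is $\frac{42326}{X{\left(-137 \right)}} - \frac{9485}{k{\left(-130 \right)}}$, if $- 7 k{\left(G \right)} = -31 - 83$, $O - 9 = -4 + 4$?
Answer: $- \frac{1715089}{5016} \approx -341.92$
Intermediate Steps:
$O = 9$ ($O = 9 + \left(-4 + 4\right) = 9 + 0 = 9$)
$k{\left(G \right)} = \frac{114}{7}$ ($k{\left(G \right)} = - \frac{-31 - 83}{7} = \left(- \frac{1}{7}\right) \left(-114\right) = \frac{114}{7}$)
$X{\left(D \right)} = - \frac{1}{7} - \frac{9 D}{7}$ ($X{\left(D \right)} = - \frac{9 D + 1}{7} = - \frac{1 + 9 D}{7} = - \frac{1}{7} - \frac{9 D}{7}$)
$\frac{42326}{X{\left(-137 \right)}} - \frac{9485}{k{\left(-130 \right)}} = \frac{42326}{- \frac{1}{7} - - \frac{1233}{7}} - \frac{9485}{\frac{114}{7}} = \frac{42326}{- \frac{1}{7} + \frac{1233}{7}} - \frac{66395}{114} = \frac{42326}{176} - \frac{66395}{114} = 42326 \cdot \frac{1}{176} - \frac{66395}{114} = \frac{21163}{88} - \frac{66395}{114} = - \frac{1715089}{5016}$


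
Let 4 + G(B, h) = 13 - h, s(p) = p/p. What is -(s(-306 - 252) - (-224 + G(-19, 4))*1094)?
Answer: -239587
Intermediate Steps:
s(p) = 1
G(B, h) = 9 - h (G(B, h) = -4 + (13 - h) = 9 - h)
-(s(-306 - 252) - (-224 + G(-19, 4))*1094) = -(1 - (-224 + (9 - 1*4))*1094) = -(1 - (-224 + (9 - 4))*1094) = -(1 - (-224 + 5)*1094) = -(1 - (-219)*1094) = -(1 - 1*(-239586)) = -(1 + 239586) = -1*239587 = -239587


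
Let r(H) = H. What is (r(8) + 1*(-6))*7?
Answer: 14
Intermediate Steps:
(r(8) + 1*(-6))*7 = (8 + 1*(-6))*7 = (8 - 6)*7 = 2*7 = 14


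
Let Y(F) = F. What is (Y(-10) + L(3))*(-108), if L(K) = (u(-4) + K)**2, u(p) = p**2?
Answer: -37908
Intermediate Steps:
L(K) = (16 + K)**2 (L(K) = ((-4)**2 + K)**2 = (16 + K)**2)
(Y(-10) + L(3))*(-108) = (-10 + (16 + 3)**2)*(-108) = (-10 + 19**2)*(-108) = (-10 + 361)*(-108) = 351*(-108) = -37908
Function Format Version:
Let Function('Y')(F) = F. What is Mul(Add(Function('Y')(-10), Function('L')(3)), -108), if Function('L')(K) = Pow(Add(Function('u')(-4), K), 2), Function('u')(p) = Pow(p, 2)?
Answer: -37908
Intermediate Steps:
Function('L')(K) = Pow(Add(16, K), 2) (Function('L')(K) = Pow(Add(Pow(-4, 2), K), 2) = Pow(Add(16, K), 2))
Mul(Add(Function('Y')(-10), Function('L')(3)), -108) = Mul(Add(-10, Pow(Add(16, 3), 2)), -108) = Mul(Add(-10, Pow(19, 2)), -108) = Mul(Add(-10, 361), -108) = Mul(351, -108) = -37908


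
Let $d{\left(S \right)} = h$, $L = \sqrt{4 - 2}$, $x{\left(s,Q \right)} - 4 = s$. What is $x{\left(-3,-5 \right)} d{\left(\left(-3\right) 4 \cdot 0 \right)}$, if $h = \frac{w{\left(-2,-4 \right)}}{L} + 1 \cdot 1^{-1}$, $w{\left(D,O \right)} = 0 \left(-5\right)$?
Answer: $1$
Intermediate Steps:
$x{\left(s,Q \right)} = 4 + s$
$w{\left(D,O \right)} = 0$
$L = \sqrt{2} \approx 1.4142$
$h = 1$ ($h = \frac{0}{\sqrt{2}} + 1 \cdot 1^{-1} = 0 \frac{\sqrt{2}}{2} + 1 \cdot 1 = 0 + 1 = 1$)
$d{\left(S \right)} = 1$
$x{\left(-3,-5 \right)} d{\left(\left(-3\right) 4 \cdot 0 \right)} = \left(4 - 3\right) 1 = 1 \cdot 1 = 1$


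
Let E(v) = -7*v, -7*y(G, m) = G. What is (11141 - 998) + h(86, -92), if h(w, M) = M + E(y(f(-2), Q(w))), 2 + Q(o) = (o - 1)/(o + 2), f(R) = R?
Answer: 10049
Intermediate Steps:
Q(o) = -2 + (-1 + o)/(2 + o) (Q(o) = -2 + (o - 1)/(o + 2) = -2 + (-1 + o)/(2 + o))
y(G, m) = -G/7
h(w, M) = -2 + M (h(w, M) = M - (-1)*(-2) = M - 7*2/7 = M - 2 = -2 + M)
(11141 - 998) + h(86, -92) = (11141 - 998) + (-2 - 92) = 10143 - 94 = 10049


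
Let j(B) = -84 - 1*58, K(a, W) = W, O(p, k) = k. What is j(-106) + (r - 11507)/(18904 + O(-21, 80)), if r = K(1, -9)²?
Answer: -1353577/9492 ≈ -142.60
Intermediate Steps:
j(B) = -142 (j(B) = -84 - 58 = -142)
r = 81 (r = (-9)² = 81)
j(-106) + (r - 11507)/(18904 + O(-21, 80)) = -142 + (81 - 11507)/(18904 + 80) = -142 - 11426/18984 = -142 - 11426*1/18984 = -142 - 5713/9492 = -1353577/9492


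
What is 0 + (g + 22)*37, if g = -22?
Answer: 0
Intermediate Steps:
0 + (g + 22)*37 = 0 + (-22 + 22)*37 = 0 + 0*37 = 0 + 0 = 0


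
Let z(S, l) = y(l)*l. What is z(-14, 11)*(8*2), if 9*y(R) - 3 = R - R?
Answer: 176/3 ≈ 58.667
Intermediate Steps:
y(R) = ⅓ (y(R) = ⅓ + (R - R)/9 = ⅓ + (⅑)*0 = ⅓ + 0 = ⅓)
z(S, l) = l/3
z(-14, 11)*(8*2) = ((⅓)*11)*(8*2) = (11/3)*16 = 176/3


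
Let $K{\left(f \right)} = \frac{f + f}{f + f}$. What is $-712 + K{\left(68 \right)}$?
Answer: $-711$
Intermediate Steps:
$K{\left(f \right)} = 1$ ($K{\left(f \right)} = \frac{2 f}{2 f} = 2 f \frac{1}{2 f} = 1$)
$-712 + K{\left(68 \right)} = -712 + 1 = -711$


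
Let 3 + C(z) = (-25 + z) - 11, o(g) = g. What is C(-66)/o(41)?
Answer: -105/41 ≈ -2.5610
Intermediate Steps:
C(z) = -39 + z (C(z) = -3 + ((-25 + z) - 11) = -3 + (-36 + z) = -39 + z)
C(-66)/o(41) = (-39 - 66)/41 = -105*1/41 = -105/41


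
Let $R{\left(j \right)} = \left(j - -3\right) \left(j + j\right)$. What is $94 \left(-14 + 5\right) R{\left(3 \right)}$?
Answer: $-30456$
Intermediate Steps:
$R{\left(j \right)} = 2 j \left(3 + j\right)$ ($R{\left(j \right)} = \left(j + 3\right) 2 j = \left(3 + j\right) 2 j = 2 j \left(3 + j\right)$)
$94 \left(-14 + 5\right) R{\left(3 \right)} = 94 \left(-14 + 5\right) 2 \cdot 3 \left(3 + 3\right) = 94 \left(-9\right) 2 \cdot 3 \cdot 6 = \left(-846\right) 36 = -30456$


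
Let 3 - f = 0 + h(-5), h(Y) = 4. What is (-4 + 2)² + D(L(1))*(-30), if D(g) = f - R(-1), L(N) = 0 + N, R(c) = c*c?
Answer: 64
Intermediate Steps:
f = -1 (f = 3 - (0 + 4) = 3 - 1*4 = 3 - 4 = -1)
R(c) = c²
L(N) = N
D(g) = -2 (D(g) = -1 - 1*(-1)² = -1 - 1*1 = -1 - 1 = -2)
(-4 + 2)² + D(L(1))*(-30) = (-4 + 2)² - 2*(-30) = (-2)² + 60 = 4 + 60 = 64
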